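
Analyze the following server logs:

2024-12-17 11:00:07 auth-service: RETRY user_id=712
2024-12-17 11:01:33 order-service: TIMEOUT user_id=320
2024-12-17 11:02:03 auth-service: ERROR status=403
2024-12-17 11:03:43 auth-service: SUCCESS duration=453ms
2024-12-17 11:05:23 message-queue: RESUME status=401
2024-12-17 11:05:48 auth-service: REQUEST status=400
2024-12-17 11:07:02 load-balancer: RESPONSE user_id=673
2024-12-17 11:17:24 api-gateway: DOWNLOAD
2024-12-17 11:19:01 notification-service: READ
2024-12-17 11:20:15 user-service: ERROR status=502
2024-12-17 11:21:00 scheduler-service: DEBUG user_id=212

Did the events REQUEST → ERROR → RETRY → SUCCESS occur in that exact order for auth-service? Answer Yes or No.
No

To verify sequence order:

1. Find all events in sequence REQUEST → ERROR → RETRY → SUCCESS for auth-service
2. Extract their timestamps
3. Check if timestamps are in ascending order
4. Result: No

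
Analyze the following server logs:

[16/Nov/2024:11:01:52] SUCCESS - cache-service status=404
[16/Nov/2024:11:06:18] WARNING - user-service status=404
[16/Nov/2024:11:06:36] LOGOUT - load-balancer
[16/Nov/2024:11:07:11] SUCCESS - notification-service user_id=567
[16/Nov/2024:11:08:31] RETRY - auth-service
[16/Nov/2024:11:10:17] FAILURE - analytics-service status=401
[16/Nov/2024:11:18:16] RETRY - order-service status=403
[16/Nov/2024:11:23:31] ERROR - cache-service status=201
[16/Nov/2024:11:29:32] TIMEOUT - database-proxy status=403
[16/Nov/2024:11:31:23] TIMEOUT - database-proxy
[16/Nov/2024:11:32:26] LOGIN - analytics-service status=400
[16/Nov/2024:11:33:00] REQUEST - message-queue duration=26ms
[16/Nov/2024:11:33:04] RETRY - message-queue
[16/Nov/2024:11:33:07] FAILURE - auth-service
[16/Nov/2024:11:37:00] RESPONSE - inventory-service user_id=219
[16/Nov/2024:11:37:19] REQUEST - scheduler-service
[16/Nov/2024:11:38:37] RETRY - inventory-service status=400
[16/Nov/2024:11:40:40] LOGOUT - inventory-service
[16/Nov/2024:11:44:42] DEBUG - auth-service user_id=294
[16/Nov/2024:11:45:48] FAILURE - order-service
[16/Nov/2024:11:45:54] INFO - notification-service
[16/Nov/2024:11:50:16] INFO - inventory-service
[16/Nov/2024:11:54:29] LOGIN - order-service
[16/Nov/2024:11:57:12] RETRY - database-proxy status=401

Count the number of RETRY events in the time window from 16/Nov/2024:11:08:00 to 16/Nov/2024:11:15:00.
1

To count events in the time window:

1. Window boundaries: 16/Nov/2024:11:08:00 to 16/Nov/2024:11:15:00
2. Filter for RETRY events within this window
3. Count matching events: 1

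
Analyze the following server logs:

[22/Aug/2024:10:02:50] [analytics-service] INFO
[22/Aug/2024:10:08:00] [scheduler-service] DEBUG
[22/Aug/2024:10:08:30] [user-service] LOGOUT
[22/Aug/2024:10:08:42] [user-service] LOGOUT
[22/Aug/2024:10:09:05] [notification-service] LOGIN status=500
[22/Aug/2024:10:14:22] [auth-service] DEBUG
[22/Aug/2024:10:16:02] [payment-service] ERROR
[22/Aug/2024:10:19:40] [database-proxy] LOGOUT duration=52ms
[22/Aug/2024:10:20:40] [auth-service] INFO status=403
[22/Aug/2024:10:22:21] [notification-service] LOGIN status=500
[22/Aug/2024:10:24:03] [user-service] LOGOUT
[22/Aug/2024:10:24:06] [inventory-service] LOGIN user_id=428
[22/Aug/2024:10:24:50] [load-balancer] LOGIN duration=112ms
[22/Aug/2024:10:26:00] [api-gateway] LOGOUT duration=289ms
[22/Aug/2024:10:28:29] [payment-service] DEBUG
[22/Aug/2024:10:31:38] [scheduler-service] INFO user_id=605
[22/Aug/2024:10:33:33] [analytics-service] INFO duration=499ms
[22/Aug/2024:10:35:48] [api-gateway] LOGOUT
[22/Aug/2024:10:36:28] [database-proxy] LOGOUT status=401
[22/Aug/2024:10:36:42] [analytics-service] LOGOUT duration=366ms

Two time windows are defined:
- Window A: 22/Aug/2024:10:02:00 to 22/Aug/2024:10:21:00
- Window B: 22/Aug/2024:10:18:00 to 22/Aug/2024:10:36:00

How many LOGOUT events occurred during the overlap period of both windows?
1

To find overlap events:

1. Window A: 22/Aug/2024:10:02:00 to 22/Aug/2024:10:21:00
2. Window B: 22/Aug/2024:10:18:00 to 22/Aug/2024:10:36:00
3. Overlap period: 22/Aug/2024:10:18:00 to 22/Aug/2024:10:21:00
4. Count LOGOUT events in overlap: 1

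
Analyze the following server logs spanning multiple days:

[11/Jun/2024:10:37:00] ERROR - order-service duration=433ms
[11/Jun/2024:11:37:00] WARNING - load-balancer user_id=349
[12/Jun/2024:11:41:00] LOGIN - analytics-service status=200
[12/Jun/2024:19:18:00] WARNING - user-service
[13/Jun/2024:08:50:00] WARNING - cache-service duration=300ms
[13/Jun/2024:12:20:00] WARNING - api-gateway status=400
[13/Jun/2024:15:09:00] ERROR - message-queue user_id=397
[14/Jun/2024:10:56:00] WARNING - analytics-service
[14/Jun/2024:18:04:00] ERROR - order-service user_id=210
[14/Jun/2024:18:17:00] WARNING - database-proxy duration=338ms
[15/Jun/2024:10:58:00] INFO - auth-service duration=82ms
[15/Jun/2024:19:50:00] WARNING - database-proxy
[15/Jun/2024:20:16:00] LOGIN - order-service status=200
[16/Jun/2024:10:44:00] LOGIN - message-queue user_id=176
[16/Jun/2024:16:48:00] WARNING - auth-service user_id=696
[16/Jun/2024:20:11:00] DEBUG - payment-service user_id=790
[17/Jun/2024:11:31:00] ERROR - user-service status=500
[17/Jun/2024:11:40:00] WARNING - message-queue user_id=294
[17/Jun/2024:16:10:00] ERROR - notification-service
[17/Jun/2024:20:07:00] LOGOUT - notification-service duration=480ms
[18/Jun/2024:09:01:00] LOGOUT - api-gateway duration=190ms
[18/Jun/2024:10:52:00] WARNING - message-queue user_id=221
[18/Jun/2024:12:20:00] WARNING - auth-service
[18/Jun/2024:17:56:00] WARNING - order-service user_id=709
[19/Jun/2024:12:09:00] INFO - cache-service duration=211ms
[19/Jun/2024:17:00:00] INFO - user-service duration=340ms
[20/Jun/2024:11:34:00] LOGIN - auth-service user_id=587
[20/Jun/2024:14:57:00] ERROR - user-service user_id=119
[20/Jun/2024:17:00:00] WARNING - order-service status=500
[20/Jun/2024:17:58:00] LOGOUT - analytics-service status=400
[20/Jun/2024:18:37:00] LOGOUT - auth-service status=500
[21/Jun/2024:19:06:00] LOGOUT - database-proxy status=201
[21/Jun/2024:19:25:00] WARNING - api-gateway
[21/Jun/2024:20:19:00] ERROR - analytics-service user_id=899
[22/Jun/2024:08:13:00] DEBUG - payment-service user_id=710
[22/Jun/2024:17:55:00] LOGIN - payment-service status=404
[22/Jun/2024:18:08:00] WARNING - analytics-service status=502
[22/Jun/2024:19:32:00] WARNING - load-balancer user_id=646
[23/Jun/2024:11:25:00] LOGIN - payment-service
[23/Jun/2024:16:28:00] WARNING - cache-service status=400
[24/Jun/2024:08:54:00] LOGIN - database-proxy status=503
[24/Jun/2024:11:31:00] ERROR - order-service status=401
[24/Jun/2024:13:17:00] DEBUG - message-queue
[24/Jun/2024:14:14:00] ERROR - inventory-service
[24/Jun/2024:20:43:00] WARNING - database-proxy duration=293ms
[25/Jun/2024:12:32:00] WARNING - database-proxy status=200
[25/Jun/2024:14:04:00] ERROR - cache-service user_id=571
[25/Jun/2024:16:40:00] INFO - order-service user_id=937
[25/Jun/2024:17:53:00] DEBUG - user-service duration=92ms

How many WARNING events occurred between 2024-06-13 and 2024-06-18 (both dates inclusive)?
10

To filter by date range:

1. Date range: 2024-06-13 through 2024-06-18, both dates inclusive
2. Filter for WARNING events whose date falls in this range
3. Count matching events: 10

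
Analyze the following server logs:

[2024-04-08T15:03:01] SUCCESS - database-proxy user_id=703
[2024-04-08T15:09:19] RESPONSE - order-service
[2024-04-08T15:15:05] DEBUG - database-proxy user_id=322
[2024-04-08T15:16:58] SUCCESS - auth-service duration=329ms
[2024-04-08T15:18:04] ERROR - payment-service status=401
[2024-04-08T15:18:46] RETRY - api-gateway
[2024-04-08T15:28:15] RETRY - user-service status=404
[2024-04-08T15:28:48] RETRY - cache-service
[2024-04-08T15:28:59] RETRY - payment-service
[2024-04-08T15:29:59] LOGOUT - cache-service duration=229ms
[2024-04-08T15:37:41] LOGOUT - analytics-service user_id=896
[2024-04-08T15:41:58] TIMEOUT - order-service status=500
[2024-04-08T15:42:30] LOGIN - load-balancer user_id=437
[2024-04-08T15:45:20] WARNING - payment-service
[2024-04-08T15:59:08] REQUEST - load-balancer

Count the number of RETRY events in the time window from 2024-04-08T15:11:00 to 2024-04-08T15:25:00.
1

To count events in the time window:

1. Window boundaries: 2024-04-08T15:11:00 to 2024-04-08T15:25:00
2. Filter for RETRY events within this window
3. Count matching events: 1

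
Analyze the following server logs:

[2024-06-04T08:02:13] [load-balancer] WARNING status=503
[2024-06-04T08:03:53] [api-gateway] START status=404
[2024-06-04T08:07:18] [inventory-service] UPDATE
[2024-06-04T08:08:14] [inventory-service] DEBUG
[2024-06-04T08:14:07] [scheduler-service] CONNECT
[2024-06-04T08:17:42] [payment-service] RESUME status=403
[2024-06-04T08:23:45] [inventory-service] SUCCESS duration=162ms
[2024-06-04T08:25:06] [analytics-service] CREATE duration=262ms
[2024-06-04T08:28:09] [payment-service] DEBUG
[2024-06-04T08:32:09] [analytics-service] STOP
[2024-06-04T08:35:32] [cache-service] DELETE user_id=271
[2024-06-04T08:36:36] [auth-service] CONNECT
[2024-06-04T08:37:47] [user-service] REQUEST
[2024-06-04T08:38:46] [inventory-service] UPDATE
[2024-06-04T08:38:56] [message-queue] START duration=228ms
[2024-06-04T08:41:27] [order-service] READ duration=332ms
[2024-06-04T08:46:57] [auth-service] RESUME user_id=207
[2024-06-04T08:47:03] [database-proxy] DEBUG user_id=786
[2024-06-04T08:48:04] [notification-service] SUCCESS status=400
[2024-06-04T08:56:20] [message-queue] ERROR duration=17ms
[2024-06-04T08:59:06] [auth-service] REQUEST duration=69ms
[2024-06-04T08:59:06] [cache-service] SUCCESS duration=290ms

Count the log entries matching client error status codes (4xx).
3

To find matching entries:

1. Pattern to match: client error status codes (4xx)
2. Scan each log entry for the pattern
3. Count matches: 3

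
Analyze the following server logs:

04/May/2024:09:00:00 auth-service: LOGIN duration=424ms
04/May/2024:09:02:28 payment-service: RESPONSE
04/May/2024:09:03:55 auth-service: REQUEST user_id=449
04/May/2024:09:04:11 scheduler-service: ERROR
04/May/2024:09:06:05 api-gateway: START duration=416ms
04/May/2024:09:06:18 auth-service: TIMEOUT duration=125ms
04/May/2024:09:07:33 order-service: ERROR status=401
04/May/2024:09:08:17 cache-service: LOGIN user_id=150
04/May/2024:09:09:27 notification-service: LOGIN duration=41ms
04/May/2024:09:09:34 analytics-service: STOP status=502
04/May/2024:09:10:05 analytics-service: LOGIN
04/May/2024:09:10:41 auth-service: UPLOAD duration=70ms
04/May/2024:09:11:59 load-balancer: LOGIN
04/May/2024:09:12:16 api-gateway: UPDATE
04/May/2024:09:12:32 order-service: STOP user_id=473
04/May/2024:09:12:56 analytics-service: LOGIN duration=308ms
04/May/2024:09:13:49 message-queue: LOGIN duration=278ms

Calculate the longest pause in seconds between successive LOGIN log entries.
497

To find the longest gap:

1. Extract all LOGIN events in chronological order
2. Calculate time differences between consecutive events
3. Find the maximum difference
4. Longest gap: 497 seconds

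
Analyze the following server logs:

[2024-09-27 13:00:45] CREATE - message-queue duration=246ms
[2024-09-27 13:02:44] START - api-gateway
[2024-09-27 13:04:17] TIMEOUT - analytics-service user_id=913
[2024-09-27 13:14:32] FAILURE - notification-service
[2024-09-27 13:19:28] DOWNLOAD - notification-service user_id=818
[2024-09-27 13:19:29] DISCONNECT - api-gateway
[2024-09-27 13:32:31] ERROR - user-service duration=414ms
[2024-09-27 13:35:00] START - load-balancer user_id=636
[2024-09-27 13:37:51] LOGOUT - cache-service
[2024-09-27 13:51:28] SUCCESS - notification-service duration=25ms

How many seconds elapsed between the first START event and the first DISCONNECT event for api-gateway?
1005

To find the time between events:

1. Locate the first START event for api-gateway: 2024-09-27 13:02:44
2. Locate the first DISCONNECT event for api-gateway: 2024-09-27 13:19:29
3. Calculate the difference: 2024-09-27 13:19:29 - 2024-09-27 13:02:44 = 1005 seconds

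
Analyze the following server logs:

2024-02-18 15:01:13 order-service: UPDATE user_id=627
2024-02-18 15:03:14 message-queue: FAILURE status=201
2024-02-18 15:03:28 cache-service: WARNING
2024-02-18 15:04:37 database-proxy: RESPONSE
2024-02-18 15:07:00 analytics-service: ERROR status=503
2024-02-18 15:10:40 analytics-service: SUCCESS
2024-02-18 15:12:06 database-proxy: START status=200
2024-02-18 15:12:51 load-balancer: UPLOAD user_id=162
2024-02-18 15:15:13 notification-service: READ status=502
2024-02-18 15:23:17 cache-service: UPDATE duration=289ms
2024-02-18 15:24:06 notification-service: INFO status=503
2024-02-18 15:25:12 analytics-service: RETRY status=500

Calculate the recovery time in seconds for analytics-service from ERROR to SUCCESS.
220

To calculate recovery time:

1. Find ERROR event for analytics-service: 2024-02-18 15:07:00
2. Find next SUCCESS event for analytics-service: 2024-02-18 15:10:40
3. Recovery time: 2024-02-18 15:10:40 - 2024-02-18 15:07:00 = 220 seconds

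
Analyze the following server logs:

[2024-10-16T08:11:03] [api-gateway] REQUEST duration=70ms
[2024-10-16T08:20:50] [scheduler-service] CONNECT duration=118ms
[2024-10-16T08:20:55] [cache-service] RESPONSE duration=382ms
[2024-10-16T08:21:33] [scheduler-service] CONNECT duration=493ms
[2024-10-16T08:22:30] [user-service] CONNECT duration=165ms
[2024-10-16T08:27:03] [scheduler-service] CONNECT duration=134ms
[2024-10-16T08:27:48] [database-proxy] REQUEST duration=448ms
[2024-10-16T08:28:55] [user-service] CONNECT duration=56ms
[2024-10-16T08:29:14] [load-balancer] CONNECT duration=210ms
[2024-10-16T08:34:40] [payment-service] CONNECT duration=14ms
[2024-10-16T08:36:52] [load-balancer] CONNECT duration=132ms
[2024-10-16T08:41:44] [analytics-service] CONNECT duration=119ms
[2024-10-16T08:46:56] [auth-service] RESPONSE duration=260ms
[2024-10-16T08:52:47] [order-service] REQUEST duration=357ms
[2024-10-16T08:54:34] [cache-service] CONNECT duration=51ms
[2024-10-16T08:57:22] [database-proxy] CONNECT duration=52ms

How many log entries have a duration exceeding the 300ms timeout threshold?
4

To count timeouts:

1. Threshold: 300ms
2. Extract duration from each log entry
3. Count entries where duration > 300
4. Timeout count: 4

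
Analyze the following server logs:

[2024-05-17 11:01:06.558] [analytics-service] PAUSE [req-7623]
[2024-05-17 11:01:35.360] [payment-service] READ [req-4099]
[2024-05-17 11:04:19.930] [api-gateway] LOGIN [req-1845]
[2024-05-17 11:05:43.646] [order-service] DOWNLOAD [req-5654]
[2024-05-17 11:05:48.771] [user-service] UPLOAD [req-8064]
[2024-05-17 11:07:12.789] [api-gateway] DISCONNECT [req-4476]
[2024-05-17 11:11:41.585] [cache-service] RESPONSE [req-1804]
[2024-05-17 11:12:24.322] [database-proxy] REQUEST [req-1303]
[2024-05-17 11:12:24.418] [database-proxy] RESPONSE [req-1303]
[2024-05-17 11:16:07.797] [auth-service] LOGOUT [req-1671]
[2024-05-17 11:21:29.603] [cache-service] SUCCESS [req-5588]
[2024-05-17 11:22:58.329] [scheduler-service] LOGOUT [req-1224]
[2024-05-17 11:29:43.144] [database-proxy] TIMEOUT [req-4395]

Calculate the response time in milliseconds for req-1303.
96

To calculate latency:

1. Find REQUEST with id req-1303: 2024-05-17 11:12:24.322
2. Find RESPONSE with id req-1303: 2024-05-17 11:12:24.418
3. Latency: 2024-05-17 11:12:24.418 - 2024-05-17 11:12:24.322 = 96ms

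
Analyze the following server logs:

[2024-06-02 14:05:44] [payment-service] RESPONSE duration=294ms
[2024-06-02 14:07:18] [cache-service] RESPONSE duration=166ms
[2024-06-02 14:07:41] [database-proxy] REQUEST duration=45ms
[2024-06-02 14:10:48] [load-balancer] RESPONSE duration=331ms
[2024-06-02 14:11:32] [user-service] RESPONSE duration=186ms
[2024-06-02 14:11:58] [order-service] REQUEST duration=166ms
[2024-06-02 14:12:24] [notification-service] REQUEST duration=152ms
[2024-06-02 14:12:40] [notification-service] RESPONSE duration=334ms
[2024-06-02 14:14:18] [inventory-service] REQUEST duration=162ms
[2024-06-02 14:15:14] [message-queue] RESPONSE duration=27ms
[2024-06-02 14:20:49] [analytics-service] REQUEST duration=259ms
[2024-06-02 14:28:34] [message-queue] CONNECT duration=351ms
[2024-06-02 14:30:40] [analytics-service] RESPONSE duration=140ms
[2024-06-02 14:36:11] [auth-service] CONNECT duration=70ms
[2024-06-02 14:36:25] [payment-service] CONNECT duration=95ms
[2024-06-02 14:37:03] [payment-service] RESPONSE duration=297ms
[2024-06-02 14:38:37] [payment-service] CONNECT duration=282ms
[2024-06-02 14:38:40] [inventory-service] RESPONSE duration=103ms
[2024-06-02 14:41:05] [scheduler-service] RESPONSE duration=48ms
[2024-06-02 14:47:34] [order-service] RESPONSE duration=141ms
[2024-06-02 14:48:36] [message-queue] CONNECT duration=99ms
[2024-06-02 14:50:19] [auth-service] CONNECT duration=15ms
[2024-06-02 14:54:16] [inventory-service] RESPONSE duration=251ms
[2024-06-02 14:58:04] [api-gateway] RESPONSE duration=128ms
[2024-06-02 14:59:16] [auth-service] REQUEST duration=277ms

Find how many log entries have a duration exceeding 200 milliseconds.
9

To count timeouts:

1. Threshold: 200ms
2. Extract duration from each log entry
3. Count entries where duration > 200
4. Timeout count: 9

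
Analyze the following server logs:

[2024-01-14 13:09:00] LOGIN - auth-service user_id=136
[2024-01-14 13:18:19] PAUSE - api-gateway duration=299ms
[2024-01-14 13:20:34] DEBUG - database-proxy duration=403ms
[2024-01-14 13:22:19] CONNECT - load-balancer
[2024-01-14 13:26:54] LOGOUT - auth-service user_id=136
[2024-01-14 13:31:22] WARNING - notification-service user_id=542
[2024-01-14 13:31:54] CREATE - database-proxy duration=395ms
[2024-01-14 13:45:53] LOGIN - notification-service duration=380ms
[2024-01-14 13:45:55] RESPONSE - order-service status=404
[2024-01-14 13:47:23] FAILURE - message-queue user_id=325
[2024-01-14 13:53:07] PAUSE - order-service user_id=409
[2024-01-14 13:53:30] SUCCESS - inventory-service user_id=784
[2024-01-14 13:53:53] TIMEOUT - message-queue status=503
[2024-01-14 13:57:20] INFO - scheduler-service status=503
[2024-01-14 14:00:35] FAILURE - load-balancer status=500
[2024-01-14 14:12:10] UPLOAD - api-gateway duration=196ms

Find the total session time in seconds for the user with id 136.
1074

To calculate session duration:

1. Find LOGIN event for user_id=136: 2024-01-14 13:09:00
2. Find LOGOUT event for user_id=136: 2024-01-14 13:26:54
3. Session duration: 2024-01-14 13:26:54 - 2024-01-14 13:09:00 = 1074 seconds (17 minutes)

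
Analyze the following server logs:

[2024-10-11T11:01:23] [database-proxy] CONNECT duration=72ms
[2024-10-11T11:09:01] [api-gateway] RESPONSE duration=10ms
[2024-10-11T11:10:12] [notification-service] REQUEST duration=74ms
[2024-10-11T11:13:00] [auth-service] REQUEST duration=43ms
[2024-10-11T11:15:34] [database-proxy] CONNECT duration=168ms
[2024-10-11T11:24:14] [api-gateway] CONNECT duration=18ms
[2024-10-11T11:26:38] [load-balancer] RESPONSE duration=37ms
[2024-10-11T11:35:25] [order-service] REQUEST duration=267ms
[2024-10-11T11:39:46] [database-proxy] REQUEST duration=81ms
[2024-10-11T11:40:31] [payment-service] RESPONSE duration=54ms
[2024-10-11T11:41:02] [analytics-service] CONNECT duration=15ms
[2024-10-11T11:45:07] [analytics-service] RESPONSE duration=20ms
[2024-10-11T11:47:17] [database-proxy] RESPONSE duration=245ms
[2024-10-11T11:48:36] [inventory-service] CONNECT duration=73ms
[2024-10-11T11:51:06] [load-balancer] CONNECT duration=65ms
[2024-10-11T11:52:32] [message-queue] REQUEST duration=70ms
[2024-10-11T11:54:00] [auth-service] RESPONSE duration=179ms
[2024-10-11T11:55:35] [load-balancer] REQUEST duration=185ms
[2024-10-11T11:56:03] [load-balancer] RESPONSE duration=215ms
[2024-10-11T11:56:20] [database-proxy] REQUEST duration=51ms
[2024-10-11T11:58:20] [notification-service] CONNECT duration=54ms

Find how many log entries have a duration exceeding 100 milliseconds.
6

To count timeouts:

1. Threshold: 100ms
2. Extract duration from each log entry
3. Count entries where duration > 100
4. Timeout count: 6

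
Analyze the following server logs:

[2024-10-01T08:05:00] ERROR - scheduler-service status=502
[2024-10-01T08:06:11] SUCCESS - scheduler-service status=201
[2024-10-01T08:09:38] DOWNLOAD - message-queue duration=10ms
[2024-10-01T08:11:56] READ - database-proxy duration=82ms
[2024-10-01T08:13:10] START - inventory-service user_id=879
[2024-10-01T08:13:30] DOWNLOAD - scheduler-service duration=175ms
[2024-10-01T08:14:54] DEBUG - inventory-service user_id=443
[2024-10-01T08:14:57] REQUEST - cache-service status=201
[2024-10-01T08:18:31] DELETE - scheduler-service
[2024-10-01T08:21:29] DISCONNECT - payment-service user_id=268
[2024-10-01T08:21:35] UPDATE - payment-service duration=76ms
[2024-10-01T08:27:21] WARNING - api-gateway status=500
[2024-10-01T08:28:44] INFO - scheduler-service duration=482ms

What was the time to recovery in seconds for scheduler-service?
71

To calculate recovery time:

1. Find ERROR event for scheduler-service: 2024-10-01T08:05:00
2. Find next SUCCESS event for scheduler-service: 2024-10-01T08:06:11
3. Recovery time: 2024-10-01T08:06:11 - 2024-10-01T08:05:00 = 71 seconds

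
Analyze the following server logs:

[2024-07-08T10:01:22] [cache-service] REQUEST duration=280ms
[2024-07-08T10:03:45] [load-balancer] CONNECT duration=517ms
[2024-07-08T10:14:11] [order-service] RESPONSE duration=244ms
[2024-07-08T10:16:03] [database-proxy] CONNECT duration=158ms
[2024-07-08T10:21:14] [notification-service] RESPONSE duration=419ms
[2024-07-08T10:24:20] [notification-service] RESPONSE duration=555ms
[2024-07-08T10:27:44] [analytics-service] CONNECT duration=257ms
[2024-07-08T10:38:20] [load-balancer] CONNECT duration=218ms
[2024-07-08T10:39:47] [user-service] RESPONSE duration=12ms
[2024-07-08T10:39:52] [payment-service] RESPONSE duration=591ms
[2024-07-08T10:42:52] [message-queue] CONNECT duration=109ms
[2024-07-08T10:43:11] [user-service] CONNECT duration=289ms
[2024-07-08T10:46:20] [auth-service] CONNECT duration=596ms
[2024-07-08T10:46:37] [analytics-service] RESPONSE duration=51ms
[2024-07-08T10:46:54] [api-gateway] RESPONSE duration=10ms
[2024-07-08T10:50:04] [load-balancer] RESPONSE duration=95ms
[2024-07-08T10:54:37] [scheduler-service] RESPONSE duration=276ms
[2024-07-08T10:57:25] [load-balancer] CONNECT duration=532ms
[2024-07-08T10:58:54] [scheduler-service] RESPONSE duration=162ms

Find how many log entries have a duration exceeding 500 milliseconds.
5

To count timeouts:

1. Threshold: 500ms
2. Extract duration from each log entry
3. Count entries where duration > 500
4. Timeout count: 5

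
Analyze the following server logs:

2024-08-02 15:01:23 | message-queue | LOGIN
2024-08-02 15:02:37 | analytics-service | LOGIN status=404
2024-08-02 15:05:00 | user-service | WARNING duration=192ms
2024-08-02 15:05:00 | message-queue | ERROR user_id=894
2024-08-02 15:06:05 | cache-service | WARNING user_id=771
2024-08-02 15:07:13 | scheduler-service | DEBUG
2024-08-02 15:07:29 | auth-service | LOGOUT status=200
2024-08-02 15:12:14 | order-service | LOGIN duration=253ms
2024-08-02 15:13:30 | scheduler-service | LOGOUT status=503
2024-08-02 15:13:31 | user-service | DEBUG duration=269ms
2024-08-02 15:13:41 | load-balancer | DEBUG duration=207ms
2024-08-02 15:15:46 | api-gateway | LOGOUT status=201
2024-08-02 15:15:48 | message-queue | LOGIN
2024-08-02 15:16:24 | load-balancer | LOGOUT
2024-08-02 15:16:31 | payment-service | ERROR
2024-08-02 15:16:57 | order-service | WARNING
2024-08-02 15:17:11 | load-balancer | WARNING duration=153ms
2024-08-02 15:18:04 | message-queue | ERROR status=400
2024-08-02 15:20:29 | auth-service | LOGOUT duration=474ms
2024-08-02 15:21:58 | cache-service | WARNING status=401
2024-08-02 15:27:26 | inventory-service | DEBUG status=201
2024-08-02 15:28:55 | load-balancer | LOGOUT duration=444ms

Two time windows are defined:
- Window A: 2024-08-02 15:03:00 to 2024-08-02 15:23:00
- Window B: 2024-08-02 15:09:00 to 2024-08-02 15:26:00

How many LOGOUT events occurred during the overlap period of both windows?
4

To find overlap events:

1. Window A: 2024-08-02 15:03:00 to 2024-08-02 15:23:00
2. Window B: 2024-08-02 15:09:00 to 2024-08-02 15:26:00
3. Overlap period: 2024-08-02 15:09:00 to 2024-08-02 15:23:00
4. Count LOGOUT events in overlap: 4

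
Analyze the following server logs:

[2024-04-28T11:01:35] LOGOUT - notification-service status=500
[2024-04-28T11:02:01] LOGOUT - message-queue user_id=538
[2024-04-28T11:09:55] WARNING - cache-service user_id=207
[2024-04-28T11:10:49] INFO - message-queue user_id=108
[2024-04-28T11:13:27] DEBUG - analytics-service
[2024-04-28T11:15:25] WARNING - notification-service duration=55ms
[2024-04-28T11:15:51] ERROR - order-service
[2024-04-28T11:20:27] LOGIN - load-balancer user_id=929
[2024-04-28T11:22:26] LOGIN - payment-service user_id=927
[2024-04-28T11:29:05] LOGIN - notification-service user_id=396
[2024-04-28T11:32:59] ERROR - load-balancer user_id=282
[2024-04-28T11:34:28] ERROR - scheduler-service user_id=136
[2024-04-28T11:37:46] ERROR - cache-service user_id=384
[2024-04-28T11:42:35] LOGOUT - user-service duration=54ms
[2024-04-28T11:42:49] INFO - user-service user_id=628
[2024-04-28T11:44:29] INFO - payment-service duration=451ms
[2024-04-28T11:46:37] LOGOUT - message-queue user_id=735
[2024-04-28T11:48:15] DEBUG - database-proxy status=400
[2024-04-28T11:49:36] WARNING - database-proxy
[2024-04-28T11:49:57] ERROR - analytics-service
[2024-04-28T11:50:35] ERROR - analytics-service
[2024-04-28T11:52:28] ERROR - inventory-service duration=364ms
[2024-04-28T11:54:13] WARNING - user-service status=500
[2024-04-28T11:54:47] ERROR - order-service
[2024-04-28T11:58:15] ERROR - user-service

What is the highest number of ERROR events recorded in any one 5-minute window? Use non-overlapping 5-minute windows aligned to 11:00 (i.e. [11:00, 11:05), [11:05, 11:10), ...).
3

To find the burst window:

1. Divide the log period into non-overlapping 5-minute windows starting at 11:00
2. Count ERROR events in each window
3. Find the window with maximum count
4. Maximum events in a window: 3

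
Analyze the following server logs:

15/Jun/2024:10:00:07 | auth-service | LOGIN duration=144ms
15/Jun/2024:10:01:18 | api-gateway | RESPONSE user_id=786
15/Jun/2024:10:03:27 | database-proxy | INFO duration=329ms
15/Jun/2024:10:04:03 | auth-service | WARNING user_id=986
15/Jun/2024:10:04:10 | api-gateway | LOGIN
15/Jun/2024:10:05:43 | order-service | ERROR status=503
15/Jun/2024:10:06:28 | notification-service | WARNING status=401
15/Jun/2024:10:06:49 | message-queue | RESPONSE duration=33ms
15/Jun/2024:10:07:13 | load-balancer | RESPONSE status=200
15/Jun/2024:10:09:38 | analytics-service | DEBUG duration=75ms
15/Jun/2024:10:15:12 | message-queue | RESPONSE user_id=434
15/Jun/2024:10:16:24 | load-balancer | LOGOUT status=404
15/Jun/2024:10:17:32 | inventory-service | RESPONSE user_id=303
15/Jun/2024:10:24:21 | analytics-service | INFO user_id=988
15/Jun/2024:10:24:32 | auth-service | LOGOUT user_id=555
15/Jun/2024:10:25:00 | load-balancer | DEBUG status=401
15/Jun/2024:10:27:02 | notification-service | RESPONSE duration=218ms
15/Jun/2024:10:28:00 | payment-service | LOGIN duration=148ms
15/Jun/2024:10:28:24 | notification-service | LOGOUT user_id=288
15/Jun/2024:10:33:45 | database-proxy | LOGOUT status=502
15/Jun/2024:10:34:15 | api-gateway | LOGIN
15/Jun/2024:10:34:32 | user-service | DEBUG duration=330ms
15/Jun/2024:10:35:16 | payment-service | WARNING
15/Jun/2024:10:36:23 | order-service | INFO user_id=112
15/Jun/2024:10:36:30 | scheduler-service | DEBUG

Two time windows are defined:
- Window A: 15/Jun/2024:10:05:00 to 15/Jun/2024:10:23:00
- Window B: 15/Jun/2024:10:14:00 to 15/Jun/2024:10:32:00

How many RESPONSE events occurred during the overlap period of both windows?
2

To find overlap events:

1. Window A: 15/Jun/2024:10:05:00 to 15/Jun/2024:10:23:00
2. Window B: 15/Jun/2024:10:14:00 to 15/Jun/2024:10:32:00
3. Overlap period: 15/Jun/2024:10:14:00 to 15/Jun/2024:10:23:00
4. Count RESPONSE events in overlap: 2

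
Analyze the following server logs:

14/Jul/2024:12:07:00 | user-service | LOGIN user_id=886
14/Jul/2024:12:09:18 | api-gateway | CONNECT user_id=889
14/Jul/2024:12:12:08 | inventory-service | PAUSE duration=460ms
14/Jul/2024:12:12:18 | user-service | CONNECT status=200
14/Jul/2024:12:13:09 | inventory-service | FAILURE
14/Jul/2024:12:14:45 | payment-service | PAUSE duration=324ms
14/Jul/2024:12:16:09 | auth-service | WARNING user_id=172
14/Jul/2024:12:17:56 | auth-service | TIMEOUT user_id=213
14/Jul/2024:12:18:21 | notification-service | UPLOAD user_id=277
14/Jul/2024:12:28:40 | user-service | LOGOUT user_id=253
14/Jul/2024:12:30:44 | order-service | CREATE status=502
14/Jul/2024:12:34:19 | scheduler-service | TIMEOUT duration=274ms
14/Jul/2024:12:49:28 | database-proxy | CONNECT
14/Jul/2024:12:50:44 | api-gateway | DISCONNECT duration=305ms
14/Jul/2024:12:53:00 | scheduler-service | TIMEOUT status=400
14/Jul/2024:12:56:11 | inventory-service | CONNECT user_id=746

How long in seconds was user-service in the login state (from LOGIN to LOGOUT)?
1300

To calculate state duration:

1. Find LOGIN event for user-service: 14/Jul/2024:12:07:00
2. Find LOGOUT event for user-service: 14/Jul/2024:12:28:40
3. Calculate duration: 14/Jul/2024:12:28:40 - 14/Jul/2024:12:07:00 = 1300 seconds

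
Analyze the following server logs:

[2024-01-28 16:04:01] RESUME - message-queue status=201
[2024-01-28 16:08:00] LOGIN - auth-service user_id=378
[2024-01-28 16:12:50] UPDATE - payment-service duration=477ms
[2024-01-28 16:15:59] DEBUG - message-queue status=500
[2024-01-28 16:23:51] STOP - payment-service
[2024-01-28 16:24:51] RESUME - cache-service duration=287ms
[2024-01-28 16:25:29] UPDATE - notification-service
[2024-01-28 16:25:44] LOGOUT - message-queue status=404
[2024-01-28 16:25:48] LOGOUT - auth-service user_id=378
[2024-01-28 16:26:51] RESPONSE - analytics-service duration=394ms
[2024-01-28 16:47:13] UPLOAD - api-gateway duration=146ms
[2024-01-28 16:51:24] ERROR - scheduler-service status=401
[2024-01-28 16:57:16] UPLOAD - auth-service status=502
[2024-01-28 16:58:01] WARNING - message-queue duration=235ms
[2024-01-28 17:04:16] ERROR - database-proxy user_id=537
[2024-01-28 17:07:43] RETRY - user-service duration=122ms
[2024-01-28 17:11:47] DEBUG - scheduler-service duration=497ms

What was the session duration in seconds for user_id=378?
1068

To calculate session duration:

1. Find LOGIN event for user_id=378: 2024-01-28 16:08:00
2. Find LOGOUT event for user_id=378: 2024-01-28 16:25:48
3. Session duration: 2024-01-28 16:25:48 - 2024-01-28 16:08:00 = 1068 seconds (17 minutes)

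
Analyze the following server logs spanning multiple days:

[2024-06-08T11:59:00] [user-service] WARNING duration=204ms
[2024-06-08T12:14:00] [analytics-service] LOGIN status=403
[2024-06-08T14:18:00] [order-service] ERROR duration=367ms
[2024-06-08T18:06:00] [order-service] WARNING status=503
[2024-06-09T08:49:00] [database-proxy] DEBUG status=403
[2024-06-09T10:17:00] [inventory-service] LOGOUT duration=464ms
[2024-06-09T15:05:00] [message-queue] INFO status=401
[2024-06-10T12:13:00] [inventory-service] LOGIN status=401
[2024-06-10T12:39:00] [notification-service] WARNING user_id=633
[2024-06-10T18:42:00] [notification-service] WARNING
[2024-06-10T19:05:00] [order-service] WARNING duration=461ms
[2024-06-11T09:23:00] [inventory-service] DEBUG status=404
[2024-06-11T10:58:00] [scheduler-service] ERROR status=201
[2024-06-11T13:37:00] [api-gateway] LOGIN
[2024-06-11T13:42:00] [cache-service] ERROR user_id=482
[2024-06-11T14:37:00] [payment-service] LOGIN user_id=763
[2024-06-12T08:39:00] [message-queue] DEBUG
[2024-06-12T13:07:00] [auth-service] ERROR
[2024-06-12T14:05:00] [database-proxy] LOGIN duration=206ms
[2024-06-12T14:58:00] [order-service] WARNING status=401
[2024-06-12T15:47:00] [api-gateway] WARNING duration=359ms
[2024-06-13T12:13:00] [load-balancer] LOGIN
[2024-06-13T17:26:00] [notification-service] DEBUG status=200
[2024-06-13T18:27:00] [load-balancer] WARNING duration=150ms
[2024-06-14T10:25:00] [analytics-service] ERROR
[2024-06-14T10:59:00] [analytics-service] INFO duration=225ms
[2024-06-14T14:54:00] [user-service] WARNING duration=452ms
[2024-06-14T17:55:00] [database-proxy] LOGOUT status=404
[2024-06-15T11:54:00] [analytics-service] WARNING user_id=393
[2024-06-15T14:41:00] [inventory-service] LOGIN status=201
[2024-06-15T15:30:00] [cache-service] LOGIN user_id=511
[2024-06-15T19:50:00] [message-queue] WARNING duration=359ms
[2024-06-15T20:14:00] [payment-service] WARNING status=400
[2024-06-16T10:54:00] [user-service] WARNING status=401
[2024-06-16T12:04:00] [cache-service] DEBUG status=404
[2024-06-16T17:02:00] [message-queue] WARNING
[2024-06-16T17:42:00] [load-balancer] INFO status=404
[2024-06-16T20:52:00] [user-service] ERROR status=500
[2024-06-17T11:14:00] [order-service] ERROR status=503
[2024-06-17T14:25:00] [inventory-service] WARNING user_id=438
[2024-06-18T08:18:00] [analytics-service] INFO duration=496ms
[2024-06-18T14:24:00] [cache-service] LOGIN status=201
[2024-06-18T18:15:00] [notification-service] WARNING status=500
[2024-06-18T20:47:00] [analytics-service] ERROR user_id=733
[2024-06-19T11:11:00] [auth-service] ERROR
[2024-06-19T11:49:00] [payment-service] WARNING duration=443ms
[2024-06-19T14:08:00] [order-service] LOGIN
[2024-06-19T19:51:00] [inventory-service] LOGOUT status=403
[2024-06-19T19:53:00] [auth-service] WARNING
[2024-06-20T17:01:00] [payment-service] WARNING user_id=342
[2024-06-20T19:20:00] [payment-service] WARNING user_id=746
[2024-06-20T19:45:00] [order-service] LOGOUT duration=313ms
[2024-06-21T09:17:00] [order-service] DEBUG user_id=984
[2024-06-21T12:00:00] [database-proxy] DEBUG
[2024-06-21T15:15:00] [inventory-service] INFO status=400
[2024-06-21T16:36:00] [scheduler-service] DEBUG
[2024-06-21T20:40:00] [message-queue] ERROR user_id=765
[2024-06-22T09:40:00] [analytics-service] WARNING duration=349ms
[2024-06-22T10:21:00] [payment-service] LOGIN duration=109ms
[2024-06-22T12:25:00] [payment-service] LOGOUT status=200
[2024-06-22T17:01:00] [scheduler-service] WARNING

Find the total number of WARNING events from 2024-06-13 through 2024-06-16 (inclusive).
7

To filter by date range:

1. Date range: 2024-06-13 through 2024-06-16, both dates inclusive
2. Filter for WARNING events whose date falls in this range
3. Count matching events: 7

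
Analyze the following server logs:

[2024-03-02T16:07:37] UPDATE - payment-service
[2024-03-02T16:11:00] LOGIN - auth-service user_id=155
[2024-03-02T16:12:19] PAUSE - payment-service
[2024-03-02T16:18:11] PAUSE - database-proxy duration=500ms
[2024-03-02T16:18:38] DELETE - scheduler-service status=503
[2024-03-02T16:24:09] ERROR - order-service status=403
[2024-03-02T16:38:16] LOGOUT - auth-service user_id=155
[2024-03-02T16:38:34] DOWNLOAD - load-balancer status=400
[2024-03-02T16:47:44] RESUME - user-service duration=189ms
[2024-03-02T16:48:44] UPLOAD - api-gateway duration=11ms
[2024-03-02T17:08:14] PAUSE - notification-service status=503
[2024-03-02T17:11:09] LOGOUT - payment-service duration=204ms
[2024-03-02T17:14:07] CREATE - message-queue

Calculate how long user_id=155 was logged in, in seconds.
1636

To calculate session duration:

1. Find LOGIN event for user_id=155: 2024-03-02T16:11:00
2. Find LOGOUT event for user_id=155: 2024-03-02T16:38:16
3. Session duration: 2024-03-02T16:38:16 - 2024-03-02T16:11:00 = 1636 seconds (27 minutes)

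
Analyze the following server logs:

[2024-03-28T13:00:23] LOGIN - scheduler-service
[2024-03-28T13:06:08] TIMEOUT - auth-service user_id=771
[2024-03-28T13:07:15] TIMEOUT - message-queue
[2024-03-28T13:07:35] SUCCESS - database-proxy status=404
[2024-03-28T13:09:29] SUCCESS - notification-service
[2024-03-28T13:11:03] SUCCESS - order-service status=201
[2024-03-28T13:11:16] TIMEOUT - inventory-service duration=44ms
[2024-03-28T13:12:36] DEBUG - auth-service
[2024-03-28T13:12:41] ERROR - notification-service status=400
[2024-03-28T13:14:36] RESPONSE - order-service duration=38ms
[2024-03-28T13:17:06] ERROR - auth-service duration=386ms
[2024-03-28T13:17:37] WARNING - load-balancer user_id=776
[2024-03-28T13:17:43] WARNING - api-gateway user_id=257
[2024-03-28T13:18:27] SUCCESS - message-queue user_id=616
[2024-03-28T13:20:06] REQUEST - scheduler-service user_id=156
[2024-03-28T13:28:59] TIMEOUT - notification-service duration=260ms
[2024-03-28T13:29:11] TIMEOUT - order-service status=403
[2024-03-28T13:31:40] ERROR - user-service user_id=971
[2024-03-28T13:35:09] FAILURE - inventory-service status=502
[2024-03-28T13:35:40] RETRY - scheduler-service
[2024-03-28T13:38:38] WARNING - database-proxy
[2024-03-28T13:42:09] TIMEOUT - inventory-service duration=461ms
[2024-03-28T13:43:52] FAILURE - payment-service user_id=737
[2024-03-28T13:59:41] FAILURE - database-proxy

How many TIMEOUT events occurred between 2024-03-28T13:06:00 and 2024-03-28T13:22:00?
3

To count events in the time window:

1. Window boundaries: 2024-03-28T13:06:00 to 2024-03-28T13:22:00
2. Filter for TIMEOUT events within this window
3. Count matching events: 3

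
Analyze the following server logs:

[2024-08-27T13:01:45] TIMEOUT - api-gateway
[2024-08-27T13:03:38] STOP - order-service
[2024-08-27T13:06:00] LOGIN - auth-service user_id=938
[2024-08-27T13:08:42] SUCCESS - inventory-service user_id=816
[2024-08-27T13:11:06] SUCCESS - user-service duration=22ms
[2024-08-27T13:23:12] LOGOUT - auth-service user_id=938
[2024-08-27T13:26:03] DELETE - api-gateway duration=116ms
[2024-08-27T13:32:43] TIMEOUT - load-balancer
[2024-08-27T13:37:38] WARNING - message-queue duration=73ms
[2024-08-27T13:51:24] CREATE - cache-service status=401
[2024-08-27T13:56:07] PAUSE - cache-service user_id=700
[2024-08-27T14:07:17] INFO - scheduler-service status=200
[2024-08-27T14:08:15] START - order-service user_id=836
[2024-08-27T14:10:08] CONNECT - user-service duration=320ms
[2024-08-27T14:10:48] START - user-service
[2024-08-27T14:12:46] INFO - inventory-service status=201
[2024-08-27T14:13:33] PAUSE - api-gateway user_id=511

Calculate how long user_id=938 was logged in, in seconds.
1032

To calculate session duration:

1. Find LOGIN event for user_id=938: 2024-08-27T13:06:00
2. Find LOGOUT event for user_id=938: 2024-08-27T13:23:12
3. Session duration: 2024-08-27T13:23:12 - 2024-08-27T13:06:00 = 1032 seconds (17 minutes)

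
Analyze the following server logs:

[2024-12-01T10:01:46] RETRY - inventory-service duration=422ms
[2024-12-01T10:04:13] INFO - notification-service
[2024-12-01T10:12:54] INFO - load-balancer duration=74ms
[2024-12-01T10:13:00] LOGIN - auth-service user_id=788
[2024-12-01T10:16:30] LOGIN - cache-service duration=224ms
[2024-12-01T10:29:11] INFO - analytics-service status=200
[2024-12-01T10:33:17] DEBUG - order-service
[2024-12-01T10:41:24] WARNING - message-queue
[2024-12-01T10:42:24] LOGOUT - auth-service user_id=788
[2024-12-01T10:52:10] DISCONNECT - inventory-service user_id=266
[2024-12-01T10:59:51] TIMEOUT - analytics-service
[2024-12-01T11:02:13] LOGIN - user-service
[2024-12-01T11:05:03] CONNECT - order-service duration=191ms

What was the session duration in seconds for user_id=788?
1764

To calculate session duration:

1. Find LOGIN event for user_id=788: 2024-12-01T10:13:00
2. Find LOGOUT event for user_id=788: 2024-12-01T10:42:24
3. Session duration: 2024-12-01T10:42:24 - 2024-12-01T10:13:00 = 1764 seconds (29 minutes)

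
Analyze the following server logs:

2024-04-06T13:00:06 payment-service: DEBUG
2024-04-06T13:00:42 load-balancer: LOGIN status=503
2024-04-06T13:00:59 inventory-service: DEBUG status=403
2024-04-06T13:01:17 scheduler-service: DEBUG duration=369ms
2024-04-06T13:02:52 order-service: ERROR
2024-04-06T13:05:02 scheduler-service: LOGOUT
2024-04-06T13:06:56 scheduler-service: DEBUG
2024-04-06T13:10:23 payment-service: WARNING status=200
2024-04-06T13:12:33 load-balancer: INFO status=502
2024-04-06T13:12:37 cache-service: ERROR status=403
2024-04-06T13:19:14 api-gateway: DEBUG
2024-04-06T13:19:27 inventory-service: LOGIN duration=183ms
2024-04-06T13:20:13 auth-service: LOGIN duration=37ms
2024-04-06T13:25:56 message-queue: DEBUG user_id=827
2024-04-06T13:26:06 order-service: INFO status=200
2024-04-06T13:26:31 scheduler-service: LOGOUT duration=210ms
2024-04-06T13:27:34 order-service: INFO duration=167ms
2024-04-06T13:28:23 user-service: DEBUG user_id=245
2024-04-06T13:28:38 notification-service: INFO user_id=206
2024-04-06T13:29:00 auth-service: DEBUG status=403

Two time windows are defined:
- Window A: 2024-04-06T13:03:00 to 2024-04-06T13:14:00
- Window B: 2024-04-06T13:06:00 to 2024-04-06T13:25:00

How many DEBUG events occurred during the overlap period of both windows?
1

To find overlap events:

1. Window A: 2024-04-06T13:03:00 to 2024-04-06T13:14:00
2. Window B: 2024-04-06T13:06:00 to 2024-04-06T13:25:00
3. Overlap period: 2024-04-06T13:06:00 to 2024-04-06T13:14:00
4. Count DEBUG events in overlap: 1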